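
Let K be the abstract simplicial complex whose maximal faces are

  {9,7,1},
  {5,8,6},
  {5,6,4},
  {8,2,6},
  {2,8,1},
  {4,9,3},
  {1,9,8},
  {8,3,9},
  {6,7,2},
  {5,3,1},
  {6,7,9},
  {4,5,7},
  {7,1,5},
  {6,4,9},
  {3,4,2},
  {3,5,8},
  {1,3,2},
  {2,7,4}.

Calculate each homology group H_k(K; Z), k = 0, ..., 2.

Order the vertices as 1 < 2 < 3 < 4 < 5 < 6 < 7 < 8 < 9. Listing each simplex with vertices in this order, K has dimension 2 with simplices:

  0-simplices (9): [1], [2], [3], [4], [5], [6], [7], [8], [9]
  1-simplices (27): (27 of them)
  2-simplices (18): [1,2,3], [1,2,8], [1,3,5], [1,5,7], [1,7,9], [1,8,9], [2,3,4], [2,4,7], [2,6,7], [2,6,8], [3,4,9], [3,5,8], [3,8,9], [4,5,6], [4,5,7], [4,6,9], [5,6,8], [6,7,9]

so the chain groups are C_0 ≅ Z^9, C_1 ≅ Z^27, C_2 ≅ Z^18.

∂_1: C_1 → C_0 maps an edge to its endpoints' difference, ∂[p,q] = q − p.
The 9×27 boundary matrix has rank 8 and Smith normal form diag(1,1,1,1,1,1,1,1).

Boundary ∂_2: C_2 → C_1 acts by ∂[p,q,r] = [q,r] − [p,r] + [p,q]. For instance
  ∂[1,5,7] = [5,7] − [1,7] + [1,5],
  ∂[1,3,5] = [3,5] − [1,5] + [1,3].
As a 27×18 matrix over Z this has rank 18, with invariant factors (1,1,1,1,1,1,1,1,1,1,1,1,1,1,1,1,1,2).

Now H_k = ker ∂_k / im ∂_{k+1}, so:

  H_0: rank C_0 − rank ∂_1 = 9 − 8 = 1, and the invariant factors of ∂_1 are all 1, so H_0 = Z.
  H_1: rank ker ∂_1 − rank ∂_2 = (27 − 8) − 18 = 1, and ∂_2 has invariant factor 2 > 1, so H_1 = Z ⊕ Z/2Z.
  H_2: rank ker ∂_2 − rank ∂_3 = (18 − 18) − 0 = 0, and there is no ∂_3, so H_2 = 0.

(K is a triangulation of the Klein bottle.)

H_0 = Z,  H_1 = Z ⊕ Z/2Z,  H_2 = 0.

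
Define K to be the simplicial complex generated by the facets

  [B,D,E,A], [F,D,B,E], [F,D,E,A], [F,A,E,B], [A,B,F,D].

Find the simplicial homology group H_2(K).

H_2 = 0.

K has 5 vertices, 10 edges, 10 triangles, 5 3-simplices.
rank ∂_2 = 6, rank ∂_3 = 4 ⇒ b_2 = 10 − 6 − 4 = 0; all invariant factors of ∂_3 are 1 so no torsion. So H_2 = 0.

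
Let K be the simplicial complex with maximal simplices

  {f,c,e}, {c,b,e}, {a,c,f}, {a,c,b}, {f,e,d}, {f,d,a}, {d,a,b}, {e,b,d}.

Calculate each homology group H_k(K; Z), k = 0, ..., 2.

H_0 = Z,  H_1 = 0,  H_2 = Z.

Fix the vertex order a < b < c < d < e < f and write every simplex with vertices in increasing order. Then dim K = 2 and the simplices of K are:

  0-simplices (6): a, b, c, d, e, f
  1-simplices (12): ab, ac, ad, af, bc, bd, be, ce, cf, de, df, ef
  2-simplices (8): abc, abd, acf, adf, bce, bde, cef, def

giving chain groups C_0 ≅ Z^6, C_1 ≅ Z^12, C_2 ≅ Z^8.

The boundary map ∂_1: C_1 → C_0 maps an edge to its endpoints' difference, ∂[p,q] = q − p.
The 6×12 boundary matrix has rank 5 and Smith normal form diag(1,1,1,1,1).

The boundary map ∂_2: C_2 → C_1 acts by ∂[p,q,r] = [q,r] − [p,r] + [p,q]. For instance
  ∂bde = de − be + bd,
  ∂abc = bc − ac + ab.
The 12×8 boundary matrix has rank 7 and Smith normal form diag(1,1,1,1,1,1,1).

Computing H_k = (kernel of ∂_k) / (image of ∂_{k+1}):

  H_0: rank C_0 − rank ∂_1 = 6 − 5 = 1, and the invariant factors of ∂_1 are all 1, so H_0 = Z.
  H_1: rank ker ∂_1 − rank ∂_2 = (12 − 5) − 7 = 0, and the invariant factors of ∂_2 are all 1, so H_1 = 0.
  H_2: rank ker ∂_2 − rank ∂_3 = (8 − 7) − 0 = 1, and there is no ∂_3, so H_2 = Z.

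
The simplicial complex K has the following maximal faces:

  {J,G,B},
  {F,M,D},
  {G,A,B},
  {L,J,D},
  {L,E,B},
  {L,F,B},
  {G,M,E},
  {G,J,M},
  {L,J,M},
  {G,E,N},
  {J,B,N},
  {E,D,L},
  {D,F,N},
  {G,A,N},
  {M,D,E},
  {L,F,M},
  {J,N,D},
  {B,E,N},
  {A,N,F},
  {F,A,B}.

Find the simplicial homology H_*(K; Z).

H_0 = Z,  H_1 = Z ⊕ Z/2,  H_2 = 0.

Take the total order A < B < D < E < F < G < J < L < M < N on the vertex set. Then K (dimension 2) consists of the simplices:

  0-simplices (10): A, B, D, E, F, G, J, L, M, N
  1-simplices (30): AB, AF, AG, AN, BE, BF, BG, BJ, BL, BN, DE, DF, DJ, DL, DM, DN, EG, EL, EM, EN, FL, FM, FN, GJ, GM, GN, JL, JM, JN, LM
  2-simplices (20): ABF, ABG, AFN, AGN, BEL, BEN, BFL, BGJ, BJN, DEL, DEM, DFM, DFN, DJL, DJN, EGM, EGN, FLM, GJM, JLM

so the chain groups are C_0 ≅ Z^10, C_1 ≅ Z^30, C_2 ≅ Z^20.

∂_1: C_1 → C_0 is given by ∂[p,q] = [q] − [p]. For instance
  ∂BE = E − B.
As a 10×30 matrix over Z this has rank 9, with invariant factors (1,1,1,1,1,1,1,1,1).

Boundary ∂_2: C_2 → C_1 maps a triangle to the signed sum of its edges. For instance
  ∂AFN = FN − AN + AF,
  ∂ABG = BG − AG + AB.
As a 30×20 matrix over Z this has rank 20, with invariant factors (1,1,1,1,1,1,1,1,1,1,1,1,1,1,1,1,1,1,1,2).

Now H_k = ker ∂_k / im ∂_{k+1}, so:

  H_0: rank C_0 − rank ∂_1 = 10 − 9 = 1, and the invariant factors of ∂_1 are all 1, so H_0 = Z.
  H_1: rank ker ∂_1 − rank ∂_2 = (30 − 9) − 20 = 1, and ∂_2 has invariant factor 2 > 1, so H_1 = Z ⊕ Z/2.
  H_2: rank ker ∂_2 − rank ∂_3 = (20 − 20) − 0 = 0, and there is no ∂_3, so H_2 = 0.

(K is a triangulation of the Klein bottle.)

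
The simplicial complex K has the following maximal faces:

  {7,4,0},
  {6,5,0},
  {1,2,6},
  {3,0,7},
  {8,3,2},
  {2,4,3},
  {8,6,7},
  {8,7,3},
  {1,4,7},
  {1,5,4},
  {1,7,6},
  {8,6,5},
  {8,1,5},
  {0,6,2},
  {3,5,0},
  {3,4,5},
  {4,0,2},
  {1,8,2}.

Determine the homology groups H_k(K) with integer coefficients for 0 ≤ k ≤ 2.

Order the vertices as 0 < 1 < 2 < 3 < 4 < 5 < 6 < 7 < 8. Listing each simplex with vertices in this order, K has dimension 2 with simplices:

  0-simplices (9): [0], [1], [2], [3], [4], [5], [6], [7], [8]
  1-simplices (27): (27 of them)
  2-simplices (18): [0,2,4], [0,2,6], [0,3,5], [0,3,7], [0,4,7], [0,5,6], [1,2,6], [1,2,8], [1,4,5], [1,4,7], [1,5,8], [1,6,7], [2,3,4], [2,3,8], [3,4,5], [3,7,8], [5,6,8], [6,7,8]

Hence C_0 ≅ Z^9, C_1 ≅ Z^27, C_2 ≅ Z^18.

∂_1: C_1 → C_0 sends each edge [p,q] (with p < q) to q − p.
The resulting 9×27 matrix has rank 8, and its Smith normal form has invariant factors (1,1,1,1,1,1,1,1).

∂_2: C_2 → C_1 maps a triangle to the signed sum of its edges. For instance
  ∂[3,4,5] = [4,5] − [3,5] + [3,4],
  ∂[0,2,6] = [2,6] − [0,6] + [0,2].
The 27×18 boundary matrix has rank 18 and Smith normal form diag(1,1,1,1,1,1,1,1,1,1,1,1,1,1,1,1,1,2).

From H_k ≅ ker(∂_k) / im(∂_{k+1}) we obtain:

  H_0: rank C_0 − rank ∂_1 = 9 − 8 = 1, and the invariant factors of ∂_1 are all 1, so H_0 ≅ Z.
  H_1: rank ker ∂_1 − rank ∂_2 = (27 − 8) − 18 = 1, and ∂_2 has invariant factor 2 > 1, so H_1 ≅ Z ⊕ Z/2Z.
  H_2: rank ker ∂_2 − rank ∂_3 = (18 − 18) − 0 = 0, and there is no ∂_3, so H_2 ≅ 0.

(K is a triangulation of the Klein bottle.)

H_0 ≅ Z,  H_1 ≅ Z ⊕ Z/2Z,  H_2 = 0.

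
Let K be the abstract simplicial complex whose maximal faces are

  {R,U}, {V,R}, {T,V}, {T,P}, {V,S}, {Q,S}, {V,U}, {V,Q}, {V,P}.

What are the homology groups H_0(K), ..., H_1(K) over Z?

K has 7 vertices, 9 edges.
rank ∂_0 = 0, rank ∂_1 = 6 ⇒ b_0 = 7 − 0 − 6 = 1; all invariant factors of ∂_1 are 1 so no torsion. So H_0 = Z.
rank ∂_1 = 6, rank ∂_2 = 0 ⇒ b_1 = 9 − 6 − 0 = 3. So H_1 = Z^3.

H_0 ≅ Z,  H_1 ≅ Z^3.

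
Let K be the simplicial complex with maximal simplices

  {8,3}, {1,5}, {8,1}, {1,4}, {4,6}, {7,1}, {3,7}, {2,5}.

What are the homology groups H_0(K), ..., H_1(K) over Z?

K has 8 vertices, 8 edges.
rank ∂_0 = 0, rank ∂_1 = 7 ⇒ b_0 = 8 − 0 − 7 = 1; all invariant factors of ∂_1 are 1 so no torsion. So H_0 ≅ Z.
rank ∂_1 = 7, rank ∂_2 = 0 ⇒ b_1 = 8 − 7 − 0 = 1. So H_1 ≅ Z.

H_0 ≅ Z,  H_1 ≅ Z.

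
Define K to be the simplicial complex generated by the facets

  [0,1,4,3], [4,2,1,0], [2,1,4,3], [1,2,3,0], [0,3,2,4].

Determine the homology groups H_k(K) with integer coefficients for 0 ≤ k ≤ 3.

Take the total order 0 < 1 < 2 < 3 < 4 on the vertex set. Then K (dimension 3) consists of the simplices:

  0-simplices (5): [0], [1], [2], [3], [4]
  1-simplices (10): [0,1], [0,2], [0,3], [0,4], [1,2], [1,3], [1,4], [2,3], [2,4], [3,4]
  2-simplices (10): [0,1,2], [0,1,3], [0,1,4], [0,2,3], [0,2,4], [0,3,4], [1,2,3], [1,2,4], [1,3,4], [2,3,4]
  3-simplices (5): [0,1,2,3], [0,1,2,4], [0,1,3,4], [0,2,3,4], [1,2,3,4]

so the chain groups are C_0 ≅ Z^5, C_1 ≅ Z^10, C_2 ≅ Z^10, C_3 ≅ Z^5.

Boundary ∂_1: C_1 → C_0 maps an edge to its endpoints' difference, ∂[p,q] = q − p. For instance
  ∂[1,2] = [2] − [1].
This gives a 5×10 integer matrix of rank 4; reducing to Smith normal form yields diagonal entries (1,1,1,1).

The boundary map ∂_2: C_2 → C_1 acts by ∂[p,q,r] = [q,r] − [p,r] + [p,q]. For instance
  ∂[1,3,4] = [3,4] − [1,4] + [1,3],
  ∂[0,2,4] = [2,4] − [0,4] + [0,2].
The resulting 10×10 matrix has rank 6, and its Smith normal form has invariant factors (1,1,1,1,1,1).

The boundary map ∂_3: C_3 → C_2 sends each 3-simplex σ to the alternating sum Σ_i (−1)^i (σ with its i-th vertex removed). For instance
  ∂[0,1,2,4] = [1,2,4] − [0,2,4] + [0,1,4] − [0,1,2],
  ∂[1,2,3,4] = [2,3,4] − [1,3,4] + [1,2,4] − [1,2,3].
The resulting 10×5 matrix has rank 4, and its Smith normal form has invariant factors (1,1,1,1).

Computing H_k = (kernel of ∂_k) / (image of ∂_{k+1}):

  H_0: rank C_0 − rank ∂_1 = 5 − 4 = 1, and the invariant factors of ∂_1 are all 1, so H_0 = Z.
  H_1: rank ker ∂_1 − rank ∂_2 = (10 − 4) − 6 = 0, and the invariant factors of ∂_2 are all 1, so H_1 = 0.
  H_2: rank ker ∂_2 − rank ∂_3 = (10 − 6) − 4 = 0, and the invariant factors of ∂_3 are all 1, so H_2 = 0.
  H_3: rank ker ∂_3 − rank ∂_4 = (5 − 4) − 0 = 1, and there is no ∂_4, so H_3 = Z.

As a check, the Euler characteristic is 5 − 10 + 10 − 5 = 0, which agrees with 1 − 0 + 0 − 1 = 0.
(K is a triangulation of the 3-sphere S^3.)

H_0 ≅ Z,  H_1 = 0,  H_2 = 0,  H_3 ≅ Z.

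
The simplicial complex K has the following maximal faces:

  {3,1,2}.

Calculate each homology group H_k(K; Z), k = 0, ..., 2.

K has 3 vertices, 3 edges, 1 triangle.
rank ∂_0 = 0, rank ∂_1 = 2 ⇒ b_0 = 3 − 0 − 2 = 1; all invariant factors of ∂_1 are 1 so no torsion. So H_0 ≅ Z.
rank ∂_1 = 2, rank ∂_2 = 1 ⇒ b_1 = 3 − 2 − 1 = 0; all invariant factors of ∂_2 are 1 so no torsion. So H_1 ≅ 0.
rank ∂_2 = 1, rank ∂_3 = 0 ⇒ b_2 = 1 − 1 − 0 = 0. So H_2 ≅ 0.

H_0 = Z,  H_1 = 0,  H_2 = 0.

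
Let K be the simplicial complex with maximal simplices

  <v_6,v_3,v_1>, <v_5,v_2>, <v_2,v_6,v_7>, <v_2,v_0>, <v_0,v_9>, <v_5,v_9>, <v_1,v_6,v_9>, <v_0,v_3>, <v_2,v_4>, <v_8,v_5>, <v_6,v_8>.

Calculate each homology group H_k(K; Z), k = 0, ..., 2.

H_0 = Z,  H_1 = Z^4,  H_2 = 0.

Order the vertices as v_0 < v_1 < v_2 < v_3 < v_4 < v_5 < v_6 < v_7 < v_8 < v_9. Listing each simplex with vertices in this order, K has dimension 2 with simplices:

  0-simplices (10): [v_0], [v_1], [v_2], [v_3], [v_4], [v_5], [v_6], [v_7], [v_8], [v_9]
  1-simplices (16): (16 of them)
  2-simplices (3): [v_1,v_3,v_6], [v_1,v_6,v_9], [v_2,v_6,v_7]

giving chain groups C_0 ≅ Z^10, C_1 ≅ Z^16, C_2 ≅ Z^3.

∂_1: C_1 → C_0 maps an edge to its endpoints' difference, ∂[p,q] = q − p.
As a 10×16 matrix over Z this has rank 9, with invariant factors (1,1,1,1,1,1,1,1,1).

The boundary map ∂_2: C_2 → C_1 acts by ∂[p,q,r] = [q,r] − [p,r] + [p,q]. For instance
  ∂[v_1,v_3,v_6] = [v_3,v_6] − [v_1,v_6] + [v_1,v_3],
  ∂[v_1,v_6,v_9] = [v_6,v_9] − [v_1,v_9] + [v_1,v_6].
The resulting 16×3 matrix has rank 3, and its Smith normal form has invariant factors (1,1,1).

Reading off H_k = ker ∂_k / im ∂_{k+1}:

  H_0: rank C_0 − rank ∂_1 = 10 − 9 = 1, and the invariant factors of ∂_1 are all 1, so H_0 ≅ Z.
  H_1: rank ker ∂_1 − rank ∂_2 = (16 − 9) − 3 = 4, and the invariant factors of ∂_2 are all 1, so H_1 ≅ Z^4.
  H_2: rank ker ∂_2 − rank ∂_3 = (3 − 3) − 0 = 0, and there is no ∂_3, so H_2 ≅ 0.

As a check, the Euler characteristic is 10 − 16 + 3 = -3, which agrees with 1 − 4 + 0 = -3.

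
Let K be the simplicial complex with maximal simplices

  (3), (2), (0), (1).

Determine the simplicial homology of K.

Fix the vertex order 0 < 1 < 2 < 3 and write every simplex with vertices in increasing order. Then dim K = 0 and the simplices of K are:

  0-simplices (4): [0], [1], [2], [3]

so the chain groups are C_0 ≅ Z^4.

From H_k ≅ ker(∂_k) / im(∂_{k+1}) we obtain:

  H_0: rank C_0 − rank ∂_1 = 4 − 0 = 4, and there is no ∂_1, so H_0 = Z^4.

H_0 ≅ Z^4.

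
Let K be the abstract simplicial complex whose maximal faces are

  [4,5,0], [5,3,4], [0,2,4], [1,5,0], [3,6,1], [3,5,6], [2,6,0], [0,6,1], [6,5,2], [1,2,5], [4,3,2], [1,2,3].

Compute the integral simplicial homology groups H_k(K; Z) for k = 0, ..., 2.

H_0 ≅ Z,  H_1 ≅ Z_2,  H_2 = 0.

Order the vertices as 0 < 1 < 2 < 3 < 4 < 5 < 6. Listing each simplex with vertices in this order, K has dimension 2 with simplices:

  0-simplices (7): [0], [1], [2], [3], [4], [5], [6]
  1-simplices (18): [0,1], [0,2], [0,4], [0,5], [0,6], [1,2], [1,3], [1,5], [1,6], [2,3], [2,4], [2,5], [2,6], [3,4], [3,5], [3,6], [4,5], [5,6]
  2-simplices (12): [0,1,5], [0,1,6], [0,2,4], [0,2,6], [0,4,5], [1,2,3], [1,2,5], [1,3,6], [2,3,4], [2,5,6], [3,4,5], [3,5,6]

so the chain groups are C_0 ≅ Z^7, C_1 ≅ Z^18, C_2 ≅ Z^12.

∂_1: C_1 → C_0 is given by ∂[p,q] = [q] − [p].
This gives a 7×18 integer matrix of rank 6; reducing to Smith normal form yields diagonal entries (1,1,1,1,1,1).

Boundary ∂_2: C_2 → C_1 acts by ∂[p,q,r] = [q,r] − [p,r] + [p,q]. For instance
  ∂[0,2,6] = [2,6] − [0,6] + [0,2],
  ∂[0,2,4] = [2,4] − [0,4] + [0,2].
The 18×12 boundary matrix has rank 12 and Smith normal form diag(1,1,1,1,1,1,1,1,1,1,1,2).

Now H_k = ker ∂_k / im ∂_{k+1}, so:

  H_0: rank C_0 − rank ∂_1 = 7 − 6 = 1, and the invariant factors of ∂_1 are all 1, so H_0 ≅ Z.
  H_1: rank ker ∂_1 − rank ∂_2 = (18 − 6) − 12 = 0, and ∂_2 has invariant factor 2 > 1, so H_1 ≅ Z_2.
  H_2: rank ker ∂_2 − rank ∂_3 = (12 − 12) − 0 = 0, and there is no ∂_3, so H_2 ≅ 0.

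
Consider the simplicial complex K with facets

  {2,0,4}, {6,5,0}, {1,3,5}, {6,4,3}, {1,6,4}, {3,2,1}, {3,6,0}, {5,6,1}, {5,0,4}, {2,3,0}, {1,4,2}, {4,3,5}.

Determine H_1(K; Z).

H_1 ≅ Z/2Z.

Take the total order 0 < 1 < 2 < 3 < 4 < 5 < 6 on the vertex set. Then K (dimension 2) consists of the simplices:

  0-simplices (7): [0], [1], [2], [3], [4], [5], [6]
  1-simplices (18): [0,2], [0,3], [0,4], [0,5], [0,6], [1,2], [1,3], [1,4], [1,5], [1,6], [2,3], [2,4], [3,4], [3,5], [3,6], [4,5], [4,6], [5,6]
  2-simplices (12): [0,2,3], [0,2,4], [0,3,6], [0,4,5], [0,5,6], [1,2,3], [1,2,4], [1,3,5], [1,4,6], [1,5,6], [3,4,5], [3,4,6]

so the chain groups are C_0 ≅ Z^7, C_1 ≅ Z^18, C_2 ≅ Z^12.

Boundary ∂_1: C_1 → C_0 sends each edge [p,q] (with p < q) to q − p.
The resulting 7×18 matrix has rank 6, and its Smith normal form has invariant factors (1,1,1,1,1,1).

The boundary map ∂_2: C_2 → C_1 acts by ∂[p,q,r] = [q,r] − [p,r] + [p,q]. For instance
  ∂[0,2,3] = [2,3] − [0,3] + [0,2],
  ∂[1,2,3] = [2,3] − [1,3] + [1,2].
This gives a 18×12 integer matrix of rank 12; reducing to Smith normal form yields diagonal entries (1,1,1,1,1,1,1,1,1,1,1,2).

Computing H_k = (kernel of ∂_k) / (image of ∂_{k+1}):

  H_1: rank ker ∂_1 − rank ∂_2 = (18 − 6) − 12 = 0, and ∂_2 has invariant factor 2 > 1, so H_1 ≅ Z/2Z.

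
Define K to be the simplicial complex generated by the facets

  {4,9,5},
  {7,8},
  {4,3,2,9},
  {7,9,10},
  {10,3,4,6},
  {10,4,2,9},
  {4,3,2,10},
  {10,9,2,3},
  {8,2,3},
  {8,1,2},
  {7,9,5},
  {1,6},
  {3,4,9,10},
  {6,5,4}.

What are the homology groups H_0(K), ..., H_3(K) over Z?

H_0 ≅ Z,  H_1 ≅ Z^2,  H_2 = 0,  H_3 ≅ Z.

Take the total order 1 < 2 < 3 < 4 < 5 < 6 < 7 < 8 < 9 < 10 on the vertex set. Then K (dimension 3) consists of the simplices:

  0-simplices (10): [1], [2], [3], [4], [5], [6], [7], [8], [9], [10]
  1-simplices (25): (25 of them)
  2-simplices (19): (19 of them)
  3-simplices (6): [2,3,4,9], [2,3,4,10], [2,3,9,10], [2,4,9,10], [3,4,6,10], [3,4,9,10]

giving chain groups C_0 ≅ Z^10, C_1 ≅ Z^25, C_2 ≅ Z^19, C_3 ≅ Z^6.

The boundary map ∂_1: C_1 → C_0 sends each edge [p,q] (with p < q) to q − p. For instance
  ∂[9,10] = [10] − [9].
The resulting 10×25 matrix has rank 9, and its Smith normal form has invariant factors (1,1,1,1,1,1,1,1,1).

∂_2: C_2 → C_1 acts by ∂[p,q,r] = [q,r] − [p,r] + [p,q]. For instance
  ∂[2,9,10] = [9,10] − [2,10] + [2,9],
  ∂[3,4,6] = [4,6] − [3,6] + [3,4].
The resulting 25×19 matrix has rank 14, and its Smith normal form has invariant factors (1,1,1,1,1,1,1,1,1,1,1,1,1,1).

∂_3: C_3 → C_2 sends each 3-simplex σ to the alternating sum Σ_i (−1)^i (σ with its i-th vertex removed). For instance
  ∂[2,4,9,10] = [4,9,10] − [2,9,10] + [2,4,10] − [2,4,9],
  ∂[2,3,9,10] = [3,9,10] − [2,9,10] + [2,3,10] − [2,3,9].
The 19×6 boundary matrix has rank 5 and Smith normal form diag(1,1,1,1,1).

Reading off H_k = ker ∂_k / im ∂_{k+1}:

  H_0: rank C_0 − rank ∂_1 = 10 − 9 = 1, and the invariant factors of ∂_1 are all 1, so H_0 = Z.
  H_1: rank ker ∂_1 − rank ∂_2 = (25 − 9) − 14 = 2, and the invariant factors of ∂_2 are all 1, so H_1 = Z^2.
  H_2: rank ker ∂_2 − rank ∂_3 = (19 − 14) − 5 = 0, and the invariant factors of ∂_3 are all 1, so H_2 = 0.
  H_3: rank ker ∂_3 − rank ∂_4 = (6 − 5) − 0 = 1, and there is no ∂_4, so H_3 = Z.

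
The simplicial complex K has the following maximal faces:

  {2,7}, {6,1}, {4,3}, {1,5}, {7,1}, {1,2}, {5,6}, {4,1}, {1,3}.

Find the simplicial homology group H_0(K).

H_0 ≅ Z.

Take the total order 1 < 2 < 3 < 4 < 5 < 6 < 7 on the vertex set. Then K (dimension 1) consists of the simplices:

  0-simplices (7): [1], [2], [3], [4], [5], [6], [7]
  1-simplices (9): [1,2], [1,3], [1,4], [1,5], [1,6], [1,7], [2,7], [3,4], [5,6]

giving chain groups C_0 ≅ Z^7, C_1 ≅ Z^9.

∂_1: C_1 → C_0 maps an edge to its endpoints' difference, ∂[p,q] = q − p.
As a 7×9 matrix over Z this has rank 6, with invariant factors (1,1,1,1,1,1).

Now H_k = ker ∂_k / im ∂_{k+1}, so:

  H_0: rank C_0 − rank ∂_1 = 7 − 6 = 1, and the invariant factors of ∂_1 are all 1, so H_0 ≅ Z.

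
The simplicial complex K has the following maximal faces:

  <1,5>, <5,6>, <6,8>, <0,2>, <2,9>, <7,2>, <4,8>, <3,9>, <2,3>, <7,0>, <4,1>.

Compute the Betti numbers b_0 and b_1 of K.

b_0 = 2, b_1 = 3.

Take the total order 0 < 1 < 2 < 3 < 4 < 5 < 6 < 7 < 8 < 9 on the vertex set. Then K (dimension 1) consists of the simplices:

  0-simplices (10): [0], [1], [2], [3], [4], [5], [6], [7], [8], [9]
  1-simplices (11): [0,2], [0,7], [1,4], [1,5], [2,3], [2,7], [2,9], [3,9], [4,8], [5,6], [6,8]

giving chain groups C_0 ≅ Z^10, C_1 ≅ Z^11.

The boundary map ∂_1: C_1 → C_0 maps an edge to its endpoints' difference, ∂[p,q] = q − p. For instance
  ∂[2,3] = [3] − [2].
The resulting 10×11 matrix has rank 8, and its Smith normal form has invariant factors (1,1,1,1,1,1,1,1).

From H_k ≅ ker(∂_k) / im(∂_{k+1}) we obtain:

  H_0: rank C_0 − rank ∂_1 = 10 − 8 = 2, and the invariant factors of ∂_1 are all 1, so H_0 = Z^2.
  H_1: rank ker ∂_1 − rank ∂_2 = (11 − 8) − 0 = 3, and there is no ∂_2, so H_1 = Z^3.

Hence the Betti numbers are b_0 = 2, b_1 = 3.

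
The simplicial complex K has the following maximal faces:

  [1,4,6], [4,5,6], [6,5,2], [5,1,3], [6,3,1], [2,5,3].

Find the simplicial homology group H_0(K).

H_0 = Z.

Fix the vertex order 1 < 2 < 3 < 4 < 5 < 6 and write every simplex with vertices in increasing order. Then dim K = 2 and the simplices of K are:

  0-simplices (6): [1], [2], [3], [4], [5], [6]
  1-simplices (12): [1,3], [1,4], [1,5], [1,6], [2,3], [2,5], [2,6], [3,5], [3,6], [4,5], [4,6], [5,6]
  2-simplices (6): [1,3,5], [1,3,6], [1,4,6], [2,3,5], [2,5,6], [4,5,6]

Hence C_0 ≅ Z^6, C_1 ≅ Z^12, C_2 ≅ Z^6.

The boundary map ∂_1: C_1 → C_0 sends each edge [p,q] (with p < q) to q − p. For instance
  ∂[2,3] = [3] − [2].
The 6×12 boundary matrix has rank 5 and Smith normal form diag(1,1,1,1,1).

Boundary ∂_2: C_2 → C_1 sends each 2-simplex [p,q,r] to [q,r] − [p,r] + [p,q]. For instance
  ∂[4,5,6] = [5,6] − [4,6] + [4,5],
  ∂[1,3,5] = [3,5] − [1,5] + [1,3].
The 12×6 boundary matrix has rank 6 and Smith normal form diag(1,1,1,1,1,1).

Now H_k = ker ∂_k / im ∂_{k+1}, so:

  H_0: rank C_0 − rank ∂_1 = 6 − 5 = 1, and the invariant factors of ∂_1 are all 1, so H_0 ≅ Z.

(K is a triangulation of the cylinder S^1 x I.)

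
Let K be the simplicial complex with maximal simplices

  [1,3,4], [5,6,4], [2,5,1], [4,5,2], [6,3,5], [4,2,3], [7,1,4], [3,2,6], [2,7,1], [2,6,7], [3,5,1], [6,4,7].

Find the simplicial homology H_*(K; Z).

Order the vertices as 1 < 2 < 3 < 4 < 5 < 6 < 7. Listing each simplex with vertices in this order, K has dimension 2 with simplices:

  0-simplices (7): [1], [2], [3], [4], [5], [6], [7]
  1-simplices (18): [1,2], [1,3], [1,4], [1,5], [1,7], [2,3], [2,4], [2,5], [2,6], [2,7], [3,4], [3,5], [3,6], [4,5], [4,6], [4,7], [5,6], [6,7]
  2-simplices (12): [1,2,5], [1,2,7], [1,3,4], [1,3,5], [1,4,7], [2,3,4], [2,3,6], [2,4,5], [2,6,7], [3,5,6], [4,5,6], [4,6,7]

so the chain groups are C_0 ≅ Z^7, C_1 ≅ Z^18, C_2 ≅ Z^12.

∂_1: C_1 → C_0 is given by ∂[p,q] = [q] − [p]. For instance
  ∂[4,7] = [7] − [4].
This gives a 7×18 integer matrix of rank 6; reducing to Smith normal form yields diagonal entries (1,1,1,1,1,1).

Boundary ∂_2: C_2 → C_1 acts by ∂[p,q,r] = [q,r] − [p,r] + [p,q]. For instance
  ∂[1,4,7] = [4,7] − [1,7] + [1,4],
  ∂[2,3,6] = [3,6] − [2,6] + [2,3].
The 18×12 boundary matrix has rank 12 and Smith normal form diag(1,1,1,1,1,1,1,1,1,1,1,2).

Reading off H_k = ker ∂_k / im ∂_{k+1}:

  H_0: rank C_0 − rank ∂_1 = 7 − 6 = 1, and the invariant factors of ∂_1 are all 1, so H_0 ≅ Z.
  H_1: rank ker ∂_1 − rank ∂_2 = (18 − 6) − 12 = 0, and ∂_2 has invariant factor 2 > 1, so H_1 ≅ Z/2Z.
  H_2: rank ker ∂_2 − rank ∂_3 = (12 − 12) − 0 = 0, and there is no ∂_3, so H_2 ≅ 0.

(K is a triangulation of the real projective plane RP^2.)

H_0 = Z,  H_1 = Z/2Z,  H_2 = 0.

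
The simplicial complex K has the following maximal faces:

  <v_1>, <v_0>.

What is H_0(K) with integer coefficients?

H_0 ≅ Z^2.

Fix the vertex order v_0 < v_1 and write every simplex with vertices in increasing order. Then dim K = 0 and the simplices of K are:

  0-simplices (2): [v_0], [v_1]

so the chain groups are C_0 ≅ Z^2.

Computing H_k = (kernel of ∂_k) / (image of ∂_{k+1}):

  H_0: rank C_0 − rank ∂_1 = 2 − 0 = 2, and there is no ∂_1, so H_0 ≅ Z^2.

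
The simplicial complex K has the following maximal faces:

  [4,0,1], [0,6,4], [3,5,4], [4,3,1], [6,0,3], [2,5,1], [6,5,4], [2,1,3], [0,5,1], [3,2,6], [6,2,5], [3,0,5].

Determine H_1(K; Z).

Order the vertices as 0 < 1 < 2 < 3 < 4 < 5 < 6. Listing each simplex with vertices in this order, K has dimension 2 with simplices:

  0-simplices (7): [0], [1], [2], [3], [4], [5], [6]
  1-simplices (18): [0,1], [0,3], [0,4], [0,5], [0,6], [1,2], [1,3], [1,4], [1,5], [2,3], [2,5], [2,6], [3,4], [3,5], [3,6], [4,5], [4,6], [5,6]
  2-simplices (12): [0,1,4], [0,1,5], [0,3,5], [0,3,6], [0,4,6], [1,2,3], [1,2,5], [1,3,4], [2,3,6], [2,5,6], [3,4,5], [4,5,6]

giving chain groups C_0 ≅ Z^7, C_1 ≅ Z^18, C_2 ≅ Z^12.

The boundary map ∂_1: C_1 → C_0 is given by ∂[p,q] = [q] − [p]. For instance
  ∂[1,3] = [3] − [1].
The resulting 7×18 matrix has rank 6, and its Smith normal form has invariant factors (1,1,1,1,1,1).

∂_2: C_2 → C_1 sends each 2-simplex [p,q,r] to [q,r] − [p,r] + [p,q]. For instance
  ∂[3,4,5] = [4,5] − [3,5] + [3,4],
  ∂[1,3,4] = [3,4] − [1,4] + [1,3].
This gives a 18×12 integer matrix of rank 12; reducing to Smith normal form yields diagonal entries (1,1,1,1,1,1,1,1,1,1,1,2).

Reading off H_k = ker ∂_k / im ∂_{k+1}:

  H_1: rank ker ∂_1 − rank ∂_2 = (18 − 6) − 12 = 0, and ∂_2 has invariant factor 2 > 1, so H_1 ≅ Z/2.

(K is a triangulation of the real projective plane RP^2.)

H_1 = Z/2.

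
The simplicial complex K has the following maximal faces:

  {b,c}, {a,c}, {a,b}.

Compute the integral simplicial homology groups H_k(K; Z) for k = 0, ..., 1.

We work with the vertex ordering a < b < c. The simplices of K, each written with vertices in increasing order, are:

  0-simplices (3): a, b, c
  1-simplices (3): ab, ac, bc

giving chain groups C_0 ≅ Z^3, C_1 ≅ Z^3.

The boundary map ∂_1: C_1 → C_0 maps an edge to its endpoints' difference, ∂[p,q] = q − p. For instance
  ∂ac = c − a.
The 3×3 boundary matrix has rank 2 and Smith normal form diag(1,1).

From H_k ≅ ker(∂_k) / im(∂_{k+1}) we obtain:

  H_0: rank C_0 − rank ∂_1 = 3 − 2 = 1, and the invariant factors of ∂_1 are all 1, so H_0 ≅ Z.
  H_1: rank ker ∂_1 − rank ∂_2 = (3 − 2) − 0 = 1, and there is no ∂_2, so H_1 ≅ Z.

As a check, the Euler characteristic is 3 − 3 = 0, which agrees with 1 − 1 = 0.

H_0 ≅ Z,  H_1 ≅ Z.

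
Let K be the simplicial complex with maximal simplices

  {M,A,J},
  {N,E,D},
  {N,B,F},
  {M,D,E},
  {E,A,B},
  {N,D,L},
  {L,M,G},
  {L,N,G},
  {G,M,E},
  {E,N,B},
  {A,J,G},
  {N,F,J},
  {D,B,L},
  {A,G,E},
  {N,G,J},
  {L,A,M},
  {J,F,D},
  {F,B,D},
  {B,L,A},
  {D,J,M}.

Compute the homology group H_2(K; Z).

K has 10 vertices, 30 edges, 20 triangles.
rank ∂_2 = 20, rank ∂_3 = 0 ⇒ b_2 = 20 − 20 − 0 = 0. So H_2 = 0.

H_2 = 0.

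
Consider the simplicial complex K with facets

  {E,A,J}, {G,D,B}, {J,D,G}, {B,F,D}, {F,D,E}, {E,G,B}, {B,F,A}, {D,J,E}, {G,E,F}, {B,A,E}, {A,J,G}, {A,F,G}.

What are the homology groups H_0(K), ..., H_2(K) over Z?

H_0 = Z,  H_1 = Z/2,  H_2 = 0.

Order the vertices as A < B < D < E < F < G < J. Listing each simplex with vertices in this order, K has dimension 2 with simplices:

  0-simplices (7): A, B, D, E, F, G, J
  1-simplices (18): AB, AE, AF, AG, AJ, BD, BE, BF, BG, DE, DF, DG, DJ, EF, EG, EJ, FG, GJ
  2-simplices (12): ABE, ABF, AEJ, AFG, AGJ, BDF, BDG, BEG, DEF, DEJ, DGJ, EFG

Hence C_0 ≅ Z^7, C_1 ≅ Z^18, C_2 ≅ Z^12.

Boundary ∂_1: C_1 → C_0 maps an edge to its endpoints' difference, ∂[p,q] = q − p.
The resulting 7×18 matrix has rank 6, and its Smith normal form has invariant factors (1,1,1,1,1,1).

∂_2: C_2 → C_1 maps a triangle to the signed sum of its edges. For instance
  ∂EFG = FG − EG + EF,
  ∂BDF = DF − BF + BD.
As a 18×12 matrix over Z this has rank 12, with invariant factors (1,1,1,1,1,1,1,1,1,1,1,2).

Reading off H_k = ker ∂_k / im ∂_{k+1}:

  H_0: rank C_0 − rank ∂_1 = 7 − 6 = 1, and the invariant factors of ∂_1 are all 1, so H_0 ≅ Z.
  H_1: rank ker ∂_1 − rank ∂_2 = (18 − 6) − 12 = 0, and ∂_2 has invariant factor 2 > 1, so H_1 ≅ Z/2.
  H_2: rank ker ∂_2 − rank ∂_3 = (12 − 12) − 0 = 0, and there is no ∂_3, so H_2 ≅ 0.

As a check, the Euler characteristic is 7 − 18 + 12 = 1, which agrees with 1 − 0 + 0 = 1.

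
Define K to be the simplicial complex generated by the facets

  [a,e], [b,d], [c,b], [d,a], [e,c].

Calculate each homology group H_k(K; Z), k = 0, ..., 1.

Take the total order a < b < c < d < e on the vertex set. Then K (dimension 1) consists of the simplices:

  0-simplices (5): a, b, c, d, e
  1-simplices (5): ad, ae, bc, bd, ce

giving chain groups C_0 ≅ Z^5, C_1 ≅ Z^5.

∂_1: C_1 → C_0 is given by ∂[p,q] = [q] − [p]. For instance
  ∂bc = c − b.
The 5×5 boundary matrix has rank 4 and Smith normal form diag(1,1,1,1).

Now H_k = ker ∂_k / im ∂_{k+1}, so:

  H_0: rank C_0 − rank ∂_1 = 5 − 4 = 1, and the invariant factors of ∂_1 are all 1, so H_0 = Z.
  H_1: rank ker ∂_1 − rank ∂_2 = (5 − 4) − 0 = 1, and there is no ∂_2, so H_1 = Z.

As a check, the Euler characteristic is 5 − 5 = 0, which agrees with 1 − 1 = 0.

H_0 = Z,  H_1 = Z.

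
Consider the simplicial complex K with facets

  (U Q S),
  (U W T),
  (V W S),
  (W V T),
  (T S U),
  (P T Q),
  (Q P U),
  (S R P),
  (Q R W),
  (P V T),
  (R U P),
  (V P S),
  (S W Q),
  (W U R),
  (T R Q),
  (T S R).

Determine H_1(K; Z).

H_1 = Z^2.

Fix the vertex order P < Q < R < S < T < U < V < W and write every simplex with vertices in increasing order. Then dim K = 2 and the simplices of K are:

  0-simplices (8): P, Q, R, S, T, U, V, W
  1-simplices (24): PQ, PR, PS, PT, PU, PV, QR, QS, QT, QU, QW, RS, RT, RU, RW, ST, SU, SV, SW, TU, TV, TW, UW, VW
  2-simplices (16): PQT, PQU, PRS, PRU, PSV, PTV, QRT, QRW, QSU, QSW, RST, RUW, STU, SVW, TUW, TVW

Hence C_0 ≅ Z^8, C_1 ≅ Z^24, C_2 ≅ Z^16.

∂_1: C_1 → C_0 maps an edge to its endpoints' difference, ∂[p,q] = q − p. For instance
  ∂TV = V − T.
The resulting 8×24 matrix has rank 7, and its Smith normal form has invariant factors (1,1,1,1,1,1,1).

Boundary ∂_2: C_2 → C_1 acts by ∂[p,q,r] = [q,r] − [p,r] + [p,q]. For instance
  ∂PQT = QT − PT + PQ,
  ∂PSV = SV − PV + PS.
This gives a 24×16 integer matrix of rank 15; reducing to Smith normal form yields diagonal entries (1,1,1,1,1,1,1,1,1,1,1,1,1,1,1).

Computing H_k = (kernel of ∂_k) / (image of ∂_{k+1}):

  H_1: rank ker ∂_1 − rank ∂_2 = (24 − 7) − 15 = 2, and the invariant factors of ∂_2 are all 1, so H_1 = Z^2.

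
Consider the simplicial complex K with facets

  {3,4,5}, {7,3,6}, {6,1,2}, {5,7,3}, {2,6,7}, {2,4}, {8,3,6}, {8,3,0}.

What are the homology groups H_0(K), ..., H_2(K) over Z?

Order the vertices as 0 < 1 < 2 < 3 < 4 < 5 < 6 < 7 < 8. Listing each simplex with vertices in this order, K has dimension 2 with simplices:

  0-simplices (9): [0], [1], [2], [3], [4], [5], [6], [7], [8]
  1-simplices (16): [0,3], [0,8], [1,2], [1,6], [2,4], [2,6], [2,7], [3,4], [3,5], [3,6], [3,7], [3,8], [4,5], [5,7], [6,7], [6,8]
  2-simplices (7): [0,3,8], [1,2,6], [2,6,7], [3,4,5], [3,5,7], [3,6,7], [3,6,8]

giving chain groups C_0 ≅ Z^9, C_1 ≅ Z^16, C_2 ≅ Z^7.

Boundary ∂_1: C_1 → C_0 sends each edge [p,q] (with p < q) to q − p. For instance
  ∂[2,7] = [7] − [2].
This gives a 9×16 integer matrix of rank 8; reducing to Smith normal form yields diagonal entries (1,1,1,1,1,1,1,1).

The boundary map ∂_2: C_2 → C_1 sends each 2-simplex [p,q,r] to [q,r] − [p,r] + [p,q]. For instance
  ∂[2,6,7] = [6,7] − [2,7] + [2,6],
  ∂[3,6,8] = [6,8] − [3,8] + [3,6].
As a 16×7 matrix over Z this has rank 7, with invariant factors (1,1,1,1,1,1,1).

From H_k ≅ ker(∂_k) / im(∂_{k+1}) we obtain:

  H_0: rank C_0 − rank ∂_1 = 9 − 8 = 1, and the invariant factors of ∂_1 are all 1, so H_0 = Z.
  H_1: rank ker ∂_1 − rank ∂_2 = (16 − 8) − 7 = 1, and the invariant factors of ∂_2 are all 1, so H_1 = Z.
  H_2: rank ker ∂_2 − rank ∂_3 = (7 − 7) − 0 = 0, and there is no ∂_3, so H_2 = 0.

H_0 ≅ Z,  H_1 ≅ Z,  H_2 = 0.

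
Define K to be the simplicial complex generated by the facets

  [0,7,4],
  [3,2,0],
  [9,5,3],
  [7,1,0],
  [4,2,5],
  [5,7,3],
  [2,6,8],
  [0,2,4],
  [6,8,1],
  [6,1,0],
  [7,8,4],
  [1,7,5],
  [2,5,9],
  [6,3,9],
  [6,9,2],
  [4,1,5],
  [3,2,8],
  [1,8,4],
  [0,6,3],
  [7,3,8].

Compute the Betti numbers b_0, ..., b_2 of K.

b_0 = 1, b_1 = 1, b_2 = 0.

Order the vertices as 0 < 1 < 2 < 3 < 4 < 5 < 6 < 7 < 8 < 9. Listing each simplex with vertices in this order, K has dimension 2 with simplices:

  0-simplices (10): [0], [1], [2], [3], [4], [5], [6], [7], [8], [9]
  1-simplices (30): (30 of them)
  2-simplices (20): (20 of them)

giving chain groups C_0 ≅ Z^10, C_1 ≅ Z^30, C_2 ≅ Z^20.

The boundary map ∂_1: C_1 → C_0 maps an edge to its endpoints' difference, ∂[p,q] = q − p.
As a 10×30 matrix over Z this has rank 9, with invariant factors (1,1,1,1,1,1,1,1,1).

∂_2: C_2 → C_1 sends each 2-simplex [p,q,r] to [q,r] − [p,r] + [p,q]. For instance
  ∂[0,2,3] = [2,3] − [0,3] + [0,2],
  ∂[0,1,6] = [1,6] − [0,6] + [0,1].
This gives a 30×20 integer matrix of rank 20; reducing to Smith normal form yields diagonal entries (1,1,1,1,1,1,1,1,1,1,1,1,1,1,1,1,1,1,1,2).

From H_k ≅ ker(∂_k) / im(∂_{k+1}) we obtain:

  H_0: rank C_0 − rank ∂_1 = 10 − 9 = 1, and the invariant factors of ∂_1 are all 1, so H_0 = Z.
  H_1: rank ker ∂_1 − rank ∂_2 = (30 − 9) − 20 = 1, and ∂_2 has invariant factor 2 > 1, so H_1 = Z ⊕ Z_2.
  H_2: rank ker ∂_2 − rank ∂_3 = (20 − 20) − 0 = 0, and there is no ∂_3, so H_2 = 0.

As a check, the Euler characteristic is 10 − 30 + 20 = 0, which agrees with 1 − 1 + 0 = 0.

Hence the Betti numbers are b_0 = 1, b_1 = 1, b_2 = 0.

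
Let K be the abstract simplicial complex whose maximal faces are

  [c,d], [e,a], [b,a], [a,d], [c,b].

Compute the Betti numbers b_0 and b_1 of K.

Fix the vertex order a < b < c < d < e and write every simplex with vertices in increasing order. Then dim K = 1 and the simplices of K are:

  0-simplices (5): a, b, c, d, e
  1-simplices (5): ab, ad, ae, bc, cd

so the chain groups are C_0 ≅ Z^5, C_1 ≅ Z^5.

∂_1: C_1 → C_0 sends each edge [p,q] (with p < q) to q − p. For instance
  ∂cd = d − c.
The resulting 5×5 matrix has rank 4, and its Smith normal form has invariant factors (1,1,1,1).

From H_k ≅ ker(∂_k) / im(∂_{k+1}) we obtain:

  H_0: rank C_0 − rank ∂_1 = 5 − 4 = 1, and the invariant factors of ∂_1 are all 1, so H_0 ≅ Z.
  H_1: rank ker ∂_1 − rank ∂_2 = (5 − 4) − 0 = 1, and there is no ∂_2, so H_1 ≅ Z.

Hence the Betti numbers are b_0 = 1, b_1 = 1.

b_0 = 1, b_1 = 1.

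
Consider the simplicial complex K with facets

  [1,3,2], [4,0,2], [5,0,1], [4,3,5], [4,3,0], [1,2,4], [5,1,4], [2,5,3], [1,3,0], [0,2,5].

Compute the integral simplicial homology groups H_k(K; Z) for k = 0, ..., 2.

H_0 ≅ Z,  H_1 ≅ Z_2,  H_2 = 0.

Fix the vertex order 0 < 1 < 2 < 3 < 4 < 5 and write every simplex with vertices in increasing order. Then dim K = 2 and the simplices of K are:

  0-simplices (6): [0], [1], [2], [3], [4], [5]
  1-simplices (15): [0,1], [0,2], [0,3], [0,4], [0,5], [1,2], [1,3], [1,4], [1,5], [2,3], [2,4], [2,5], [3,4], [3,5], [4,5]
  2-simplices (10): [0,1,3], [0,1,5], [0,2,4], [0,2,5], [0,3,4], [1,2,3], [1,2,4], [1,4,5], [2,3,5], [3,4,5]

Hence C_0 ≅ Z^6, C_1 ≅ Z^15, C_2 ≅ Z^10.

∂_1: C_1 → C_0 sends each edge [p,q] (with p < q) to q − p.
As a 6×15 matrix over Z this has rank 5, with invariant factors (1,1,1,1,1).

Boundary ∂_2: C_2 → C_1 acts by ∂[p,q,r] = [q,r] − [p,r] + [p,q]. For instance
  ∂[0,2,4] = [2,4] − [0,4] + [0,2],
  ∂[0,1,5] = [1,5] − [0,5] + [0,1].
As a 15×10 matrix over Z this has rank 10, with invariant factors (1,1,1,1,1,1,1,1,1,2).

Reading off H_k = ker ∂_k / im ∂_{k+1}:

  H_0: rank C_0 − rank ∂_1 = 6 − 5 = 1, and the invariant factors of ∂_1 are all 1, so H_0 = Z.
  H_1: rank ker ∂_1 − rank ∂_2 = (15 − 5) − 10 = 0, and ∂_2 has invariant factor 2 > 1, so H_1 = Z_2.
  H_2: rank ker ∂_2 − rank ∂_3 = (10 − 10) − 0 = 0, and there is no ∂_3, so H_2 = 0.

(K is a triangulation of the real projective plane RP^2.)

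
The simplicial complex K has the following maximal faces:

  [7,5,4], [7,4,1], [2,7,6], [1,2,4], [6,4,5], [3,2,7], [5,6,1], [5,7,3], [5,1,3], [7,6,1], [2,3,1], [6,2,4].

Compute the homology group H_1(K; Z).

Take the total order 1 < 2 < 3 < 4 < 5 < 6 < 7 on the vertex set. Then K (dimension 2) consists of the simplices:

  0-simplices (7): [1], [2], [3], [4], [5], [6], [7]
  1-simplices (18): [1,2], [1,3], [1,4], [1,5], [1,6], [1,7], [2,3], [2,4], [2,6], [2,7], [3,5], [3,7], [4,5], [4,6], [4,7], [5,6], [5,7], [6,7]
  2-simplices (12): [1,2,3], [1,2,4], [1,3,5], [1,4,7], [1,5,6], [1,6,7], [2,3,7], [2,4,6], [2,6,7], [3,5,7], [4,5,6], [4,5,7]

so the chain groups are C_0 ≅ Z^7, C_1 ≅ Z^18, C_2 ≅ Z^12.

∂_1: C_1 → C_0 sends each edge [p,q] (with p < q) to q − p.
This gives a 7×18 integer matrix of rank 6; reducing to Smith normal form yields diagonal entries (1,1,1,1,1,1).

Boundary ∂_2: C_2 → C_1 maps a triangle to the signed sum of its edges. For instance
  ∂[1,5,6] = [5,6] − [1,6] + [1,5],
  ∂[1,6,7] = [6,7] − [1,7] + [1,6].
The 18×12 boundary matrix has rank 12 and Smith normal form diag(1,1,1,1,1,1,1,1,1,1,1,2).

Now H_k = ker ∂_k / im ∂_{k+1}, so:

  H_1: rank ker ∂_1 − rank ∂_2 = (18 − 6) − 12 = 0, and ∂_2 has invariant factor 2 > 1, so H_1 = Z/2Z.

(K is a triangulation of the real projective plane RP^2.)

H_1 = Z/2Z.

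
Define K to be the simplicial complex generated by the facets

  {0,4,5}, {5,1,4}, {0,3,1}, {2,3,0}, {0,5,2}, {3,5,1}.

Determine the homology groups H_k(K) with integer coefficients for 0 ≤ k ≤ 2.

K has 6 vertices, 12 edges, 6 triangles.
rank ∂_0 = 0, rank ∂_1 = 5 ⇒ b_0 = 6 − 0 − 5 = 1; all invariant factors of ∂_1 are 1 so no torsion. So H_0 = Z.
rank ∂_1 = 5, rank ∂_2 = 6 ⇒ b_1 = 12 − 5 − 6 = 1; all invariant factors of ∂_2 are 1 so no torsion. So H_1 = Z.
rank ∂_2 = 6, rank ∂_3 = 0 ⇒ b_2 = 6 − 6 − 0 = 0. So H_2 = 0.

H_0 ≅ Z,  H_1 ≅ Z,  H_2 = 0.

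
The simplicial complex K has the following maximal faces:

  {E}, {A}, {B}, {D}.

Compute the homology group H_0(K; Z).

Order the vertices as A < B < D < E. Listing each simplex with vertices in this order, K has dimension 0 with simplices:

  0-simplices (4): A, B, D, E

so the chain groups are C_0 ≅ Z^4.

Now H_k = ker ∂_k / im ∂_{k+1}, so:

  H_0: rank C_0 − rank ∂_1 = 4 − 0 = 4, and there is no ∂_1, so H_0 = Z^4.

H_0 ≅ Z^4.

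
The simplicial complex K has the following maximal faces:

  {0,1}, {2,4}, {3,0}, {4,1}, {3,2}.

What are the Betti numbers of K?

b_0 = 1, b_1 = 1.

We work with the vertex ordering 0 < 1 < 2 < 3 < 4. The simplices of K, each written with vertices in increasing order, are:

  0-simplices (5): [0], [1], [2], [3], [4]
  1-simplices (5): [0,1], [0,3], [1,4], [2,3], [2,4]

giving chain groups C_0 ≅ Z^5, C_1 ≅ Z^5.

Boundary ∂_1: C_1 → C_0 maps an edge to its endpoints' difference, ∂[p,q] = q − p.
The resulting 5×5 matrix has rank 4, and its Smith normal form has invariant factors (1,1,1,1).

From H_k ≅ ker(∂_k) / im(∂_{k+1}) we obtain:

  H_0: rank C_0 − rank ∂_1 = 5 − 4 = 1, and the invariant factors of ∂_1 are all 1, so H_0 = Z.
  H_1: rank ker ∂_1 − rank ∂_2 = (5 − 4) − 0 = 1, and there is no ∂_2, so H_1 = Z.

Hence the Betti numbers are b_0 = 1, b_1 = 1.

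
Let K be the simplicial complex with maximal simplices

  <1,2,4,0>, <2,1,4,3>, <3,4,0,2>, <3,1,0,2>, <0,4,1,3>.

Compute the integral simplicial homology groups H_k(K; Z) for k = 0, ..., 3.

H_0 ≅ Z,  H_1 = 0,  H_2 = 0,  H_3 ≅ Z.

Order the vertices as 0 < 1 < 2 < 3 < 4. Listing each simplex with vertices in this order, K has dimension 3 with simplices:

  0-simplices (5): [0], [1], [2], [3], [4]
  1-simplices (10): [0,1], [0,2], [0,3], [0,4], [1,2], [1,3], [1,4], [2,3], [2,4], [3,4]
  2-simplices (10): [0,1,2], [0,1,3], [0,1,4], [0,2,3], [0,2,4], [0,3,4], [1,2,3], [1,2,4], [1,3,4], [2,3,4]
  3-simplices (5): [0,1,2,3], [0,1,2,4], [0,1,3,4], [0,2,3,4], [1,2,3,4]

so the chain groups are C_0 ≅ Z^5, C_1 ≅ Z^10, C_2 ≅ Z^10, C_3 ≅ Z^5.

The boundary map ∂_1: C_1 → C_0 maps an edge to its endpoints' difference, ∂[p,q] = q − p. For instance
  ∂[2,3] = [3] − [2].
The 5×10 boundary matrix has rank 4 and Smith normal form diag(1,1,1,1).

∂_2: C_2 → C_1 acts by ∂[p,q,r] = [q,r] − [p,r] + [p,q]. For instance
  ∂[0,1,4] = [1,4] − [0,4] + [0,1],
  ∂[1,2,3] = [2,3] − [1,3] + [1,2].
The 10×10 boundary matrix has rank 6 and Smith normal form diag(1,1,1,1,1,1).

The boundary map ∂_3: C_3 → C_2 sends each 3-simplex σ to the alternating sum Σ_i (−1)^i (σ with its i-th vertex removed). For instance
  ∂[0,1,2,4] = [1,2,4] − [0,2,4] + [0,1,4] − [0,1,2],
  ∂[0,2,3,4] = [2,3,4] − [0,3,4] + [0,2,4] − [0,2,3].
As a 10×5 matrix over Z this has rank 4, with invariant factors (1,1,1,1).

From H_k ≅ ker(∂_k) / im(∂_{k+1}) we obtain:

  H_0: rank C_0 − rank ∂_1 = 5 − 4 = 1, and the invariant factors of ∂_1 are all 1, so H_0 ≅ Z.
  H_1: rank ker ∂_1 − rank ∂_2 = (10 − 4) − 6 = 0, and the invariant factors of ∂_2 are all 1, so H_1 ≅ 0.
  H_2: rank ker ∂_2 − rank ∂_3 = (10 − 6) − 4 = 0, and the invariant factors of ∂_3 are all 1, so H_2 ≅ 0.
  H_3: rank ker ∂_3 − rank ∂_4 = (5 − 4) − 0 = 1, and there is no ∂_4, so H_3 ≅ Z.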